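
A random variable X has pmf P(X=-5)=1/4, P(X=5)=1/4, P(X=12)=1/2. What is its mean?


E[X] = sum(x * P(x))
= -5*1/4 + 5*1/4 + 12*1/2
= 6

6


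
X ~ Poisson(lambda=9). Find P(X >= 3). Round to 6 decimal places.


P(X>=3) = 1 - P(X<=2) = 1 - (e^(-9)*9^0/0! + e^(-9)*9^1/1! + e^(-9)*9^2/2!)
≈ 1 - (0.0001234098 + 0.0011106882 + 0.0049980971)
= 1 - 0.0062321951 = 0.9937678049
≈ 0.993768

0.993768


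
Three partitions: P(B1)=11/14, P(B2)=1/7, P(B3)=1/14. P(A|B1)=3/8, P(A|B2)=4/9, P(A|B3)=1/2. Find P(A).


P(A) = P(A|B1)P(B1) + P(A|B2)P(B2) + P(A|B3)P(B3)
= 3/8*11/14 + 4/9*1/7 + 1/2*1/14
= 33/112 + 4/63 + 1/28 = 397/1008

397/1008


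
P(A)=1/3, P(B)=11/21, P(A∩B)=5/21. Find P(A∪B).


P(A∪B) = P(A) + P(B) - P(A∩B)
= 1/3 + 11/21 - 5/21 = 13/21

13/21


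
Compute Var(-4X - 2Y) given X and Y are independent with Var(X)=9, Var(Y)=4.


Independence => Cov(X,Y)=0
Var(-4X - 2Y) = (-4)^2*Var(X) + (-2)^2*Var(Y)
= 16*9 + 4*4 = 160

160


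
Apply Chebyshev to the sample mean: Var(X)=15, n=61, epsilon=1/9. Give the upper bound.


Var(Xbar) = Var(X)/n = 15/61
Chebyshev: P(|Xbar-mu| >= 1/9) <= Var(Xbar)/(1/9)^2 = (15/61)/(1/81) = 1215/61
Bound exceeds 1, so trivial bound: 1

1


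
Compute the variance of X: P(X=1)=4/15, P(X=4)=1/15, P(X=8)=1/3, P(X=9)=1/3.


E[X] = 31/5, E[X^2] = 149/3
Var(X) = E[X^2] - (E[X])^2 = 149/3 - (31/5)^2 = 842/75

842/75


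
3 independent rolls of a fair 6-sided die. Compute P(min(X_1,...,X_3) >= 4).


P(min >= 4) = P(all X_i >= 4) = (P(X_1 >= 4))^3
= (3/6)^3 = (1/2)^3 = 1/8

1/8


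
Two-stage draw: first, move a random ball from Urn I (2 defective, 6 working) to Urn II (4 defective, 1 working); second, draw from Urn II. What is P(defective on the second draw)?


P(transfer defective) = 2/8 = 1/4; P(transfer working) = 3/4
If defective transferred: Urn II has 5 defective of 6, so P(defective|defective moved) = 5/6
If working transferred: Urn II has 4 defective of 6, so P(defective|working moved) = 2/3
By total probability: P(defective) = 1/4*5/6 + 3/4*2/3 = 17/24

17/24


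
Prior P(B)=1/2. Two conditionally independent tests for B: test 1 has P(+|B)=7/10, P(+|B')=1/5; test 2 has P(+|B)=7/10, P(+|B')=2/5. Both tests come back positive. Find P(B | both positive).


After test 1: P(+) = 7/10*1/2 + 1/5*1/2 = 9/20
P(B|+) = (7/20)/(9/20) = 7/9
After test 2 (use post1 as new prior): P(+) = 7/10*7/9 + 2/5*2/9 = 19/30
P(B|+,+) = (49/90)/(19/30) = 49/57

49/57


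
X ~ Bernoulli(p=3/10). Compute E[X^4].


For Bernoulli: X in {0,1}
E[X^4] = 0^4*(1-3/10) + 1^4*3/10 = 3/10

3/10


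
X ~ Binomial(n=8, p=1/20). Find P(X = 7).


P(X=7) = C(8,7) * p^7 * (1-p)^1
= 8 * 1/1280000000 * 19/20
= 19/3200000000

19/3200000000


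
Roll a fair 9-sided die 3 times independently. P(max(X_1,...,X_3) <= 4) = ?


P(max <= 4) = P(all X_i <= 4) = (P(X_1 <= 4))^3
= (4/9)^3 = 64/729

64/729


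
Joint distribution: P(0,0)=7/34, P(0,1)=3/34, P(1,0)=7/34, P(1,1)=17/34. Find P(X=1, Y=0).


Read from table: P(X=1, Y=0) = 7/34

7/34


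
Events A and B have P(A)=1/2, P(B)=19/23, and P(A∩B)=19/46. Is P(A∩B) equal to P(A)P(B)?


P(A)*P(B) = 1/2*19/23 = 19/46
P(A∩B) = 19/46, which equals P(A)P(B), so independent

Yes, A and B are independent


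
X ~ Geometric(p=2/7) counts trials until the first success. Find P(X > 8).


P(X > 8) = P(first 8 trials all fail) = (1-p)^8 = (5/7)^8 = 390625/5764801

390625/5764801


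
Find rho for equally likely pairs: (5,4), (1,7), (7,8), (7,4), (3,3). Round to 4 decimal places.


Cov(X,Y) = 0.0800, Var(X) = 5.4400, Var(Y) = 3.7600
rho = Cov/(sqrt(VarX)*sqrt(VarY)) = 0.0177

0.0177


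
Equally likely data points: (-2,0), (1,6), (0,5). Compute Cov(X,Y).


E[X]=-1/3, E[Y]=11/3, E[XY]=2
Cov(X,Y) = E[XY] - E[X]E[Y] = 2 + 1/3*11/3 = 29/9

29/9


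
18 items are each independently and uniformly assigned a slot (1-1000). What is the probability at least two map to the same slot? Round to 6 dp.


P(all different) = prod((1000-i)/1000 for i=0..17) = 0.857357
P(at least one match) = 1 - 0.857357 = 0.142643

0.142643


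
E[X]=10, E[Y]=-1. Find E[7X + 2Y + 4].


E[7X + 2Y + 4] = 7*E[X] + 2*E[Y] + 4
= (7)*(10) + (2)*(-1) + (4)
= 70 - 2 + 4 = 72

72


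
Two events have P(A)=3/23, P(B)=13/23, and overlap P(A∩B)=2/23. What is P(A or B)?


P(A∪B) = P(A) + P(B) - P(A∩B)
= 3/23 + 13/23 - 2/23 = 14/23

14/23


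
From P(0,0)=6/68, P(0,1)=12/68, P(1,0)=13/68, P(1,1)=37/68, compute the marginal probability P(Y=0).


P(Y=0) = P(0,0)+P(1,0) = 6/68 + 13/68 = 19/68

19/68


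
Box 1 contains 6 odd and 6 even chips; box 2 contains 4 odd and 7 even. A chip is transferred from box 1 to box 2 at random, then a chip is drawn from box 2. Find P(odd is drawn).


P(transfer odd) = 6/12 = 1/2; P(transfer even) = 1/2
If odd transferred: Urn II has 5 odd of 12, so P(odd|odd moved) = 5/12
If even transferred: Urn II has 4 odd of 12, so P(odd|even moved) = 1/3
By total probability: P(odd) = 1/2*5/12 + 1/2*1/3 = 3/8

3/8


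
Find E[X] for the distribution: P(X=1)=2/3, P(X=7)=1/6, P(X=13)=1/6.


E[X] = sum(x * P(x))
= 1*2/3 + 7*1/6 + 13*1/6
= 4

4


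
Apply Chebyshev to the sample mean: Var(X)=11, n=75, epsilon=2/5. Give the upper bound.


Var(Xbar) = Var(X)/n = 11/75
Chebyshev: P(|Xbar-mu| >= 2/5) <= Var(Xbar)/(2/5)^2 = (11/75)/(4/25) = 11/12

11/12


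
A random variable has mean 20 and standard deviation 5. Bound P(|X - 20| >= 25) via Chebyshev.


k = 25/5 = 5
Chebyshev: P(|X-mu| >= k*sigma) <= 1/k^2 = 1/5^2 = 1/25

1/25


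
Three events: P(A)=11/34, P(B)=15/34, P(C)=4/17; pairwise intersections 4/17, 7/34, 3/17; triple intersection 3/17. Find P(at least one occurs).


P(A∪B∪C) = P(A)+P(B)+P(C) - P(AB)-P(AC)-P(BC) + P(ABC)
= 11/34+15/34+4/17 - 4/17-7/34-3/17 + 3/17
= 19/34

19/34


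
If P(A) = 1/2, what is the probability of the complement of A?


P(A') = 1 - P(A) = 1 - 1/2 = 1/2

1/2


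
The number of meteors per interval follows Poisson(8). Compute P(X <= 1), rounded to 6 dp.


P(X<=1) = e^(-8)*8^0/0! + e^(-8)*8^1/1!
≈ 0.0003354626 + 0.0026837010
= 0.0030191636
≈ 0.003019

0.003019


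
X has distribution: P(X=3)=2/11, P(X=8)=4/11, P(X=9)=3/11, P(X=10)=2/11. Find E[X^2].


E[X^2] = sum(g(x)*P(x))
= 9*2/11 + 64*4/11 + 81*3/11 + 100*2/11
= 717/11

717/11


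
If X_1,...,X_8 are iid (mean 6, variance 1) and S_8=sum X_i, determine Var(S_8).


By independence, Var(S_n) = n*Var(X_1) = 8*1 = 8

8


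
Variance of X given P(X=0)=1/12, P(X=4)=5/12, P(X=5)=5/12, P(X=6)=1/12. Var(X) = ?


E[X] = 17/4, E[X^2] = 241/12
Var(X) = E[X^2] - (E[X])^2 = 241/12 - (17/4)^2 = 97/48

97/48


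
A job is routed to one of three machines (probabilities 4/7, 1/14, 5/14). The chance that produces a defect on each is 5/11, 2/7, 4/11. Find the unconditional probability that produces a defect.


P(A) = P(A|B1)P(B1) + P(A|B2)P(B2) + P(A|B3)P(B3)
= 5/11*4/7 + 2/7*1/14 + 4/11*5/14
= 20/77 + 1/49 + 10/77 = 221/539

221/539


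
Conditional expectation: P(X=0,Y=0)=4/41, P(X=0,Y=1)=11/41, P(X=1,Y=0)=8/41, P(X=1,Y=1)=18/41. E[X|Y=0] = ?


P(Y=0) = 12/41
E[X|Y=0] = (0*4 + 1*8)/12 = 8/12 = 2/3

2/3


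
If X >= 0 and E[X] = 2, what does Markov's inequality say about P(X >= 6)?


Markov: P(X >= a) <= E[X]/a
P(X >= 6) <= 2/6 = 1/3

1/3


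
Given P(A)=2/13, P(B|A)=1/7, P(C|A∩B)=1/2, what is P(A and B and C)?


P(A∩B∩C) = P(A) * P(B|A) * P(C|A∩B)
= 2/13 * 1/7 * 1/2
= 2/91 * 1/2 = 1/91

1/91


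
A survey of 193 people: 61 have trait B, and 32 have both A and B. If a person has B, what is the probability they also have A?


P(A|B) = P(A∩B)/P(B) = (32/193)/(61/193) = 32/61

32/61


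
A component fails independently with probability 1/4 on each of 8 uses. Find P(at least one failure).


P(at least one) = 1 - P(none)
P(none) = (1 - 1/4)^8 = (3/4)^8 = 6561/65536
P(at least one) = 1 - 6561/65536 = 58975/65536

58975/65536


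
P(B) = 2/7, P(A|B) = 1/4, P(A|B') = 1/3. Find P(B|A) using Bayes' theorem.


P(A) = P(A|B)P(B) + P(A|B')P(B') = 1/4*2/7 + 1/3*5/7 = 13/42
P(B|A) = P(A|B)P(B)/P(A) = (1/14)/(13/42) = 3/13

3/13


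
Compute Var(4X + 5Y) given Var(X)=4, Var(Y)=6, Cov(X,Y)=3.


Var(4X + 5Y) = 4^2*Var(X) + 5^2*Var(Y) + 2*4*5*Cov(X,Y)
= 16*4 + 25*6 + 40*3
= 64 + 150 + 120 = 334

334


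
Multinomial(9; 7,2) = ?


9! = 362880
Denominator: 7!=5040 * 2!=2
Coefficient = 362880 / 10080 = 36

36


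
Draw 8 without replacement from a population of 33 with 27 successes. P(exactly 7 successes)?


P(X=7) = C(27,7)*C(6,1) / C(33,8)
= 888030*6 / 13884156
= 5328180/13884156 = 345/899

345/899


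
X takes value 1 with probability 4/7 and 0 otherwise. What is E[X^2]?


For Bernoulli: X in {0,1}
E[X^2] = 0^2*(1-4/7) + 1^2*4/7 = 4/7

4/7


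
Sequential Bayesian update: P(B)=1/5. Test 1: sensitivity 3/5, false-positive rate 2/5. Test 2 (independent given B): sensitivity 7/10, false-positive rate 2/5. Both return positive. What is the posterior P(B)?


After test 1: P(+) = 3/5*1/5 + 2/5*4/5 = 11/25
P(B|+) = (3/25)/(11/25) = 3/11
After test 2 (use post1 as new prior): P(+) = 7/10*3/11 + 2/5*8/11 = 53/110
P(B|+,+) = (21/110)/(53/110) = 21/53

21/53


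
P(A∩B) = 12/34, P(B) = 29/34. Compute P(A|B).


P(A|B) = P(A∩B)/P(B) = (12/34)/(29/34) = 12/29

12/29


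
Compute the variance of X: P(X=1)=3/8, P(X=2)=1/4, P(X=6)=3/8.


E[X] = 25/8, E[X^2] = 119/8
Var(X) = E[X^2] - (E[X])^2 = 119/8 - (25/8)^2 = 327/64

327/64


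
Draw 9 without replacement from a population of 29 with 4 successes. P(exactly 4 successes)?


P(X=4) = C(4,4)*C(25,5) / C(29,9)
= 1*53130 / 10015005
= 53130/10015005 = 2/377

2/377


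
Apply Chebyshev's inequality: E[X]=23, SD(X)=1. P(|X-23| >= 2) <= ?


k = 2/1 = 2
Chebyshev: P(|X-mu| >= k*sigma) <= 1/k^2 = 1/2^2 = 1/4

1/4


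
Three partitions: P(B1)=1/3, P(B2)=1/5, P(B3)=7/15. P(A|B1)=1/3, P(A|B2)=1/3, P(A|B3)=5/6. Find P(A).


P(A) = P(A|B1)P(B1) + P(A|B2)P(B2) + P(A|B3)P(B3)
= 1/3*1/3 + 1/3*1/5 + 5/6*7/15
= 1/9 + 1/15 + 7/18 = 17/30

17/30


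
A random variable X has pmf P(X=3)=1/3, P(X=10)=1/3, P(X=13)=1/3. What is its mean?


E[X] = sum(x * P(x))
= 3*1/3 + 10*1/3 + 13*1/3
= 26/3

26/3


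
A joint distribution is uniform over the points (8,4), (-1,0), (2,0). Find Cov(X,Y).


E[X]=3, E[Y]=4/3, E[XY]=32/3
Cov(X,Y) = E[XY] - E[X]E[Y] = 32/3 - 3*4/3 = 20/3

20/3


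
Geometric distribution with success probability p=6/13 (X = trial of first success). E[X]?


For geometric (trials until first success), E[X] = 1/p = 1/(6/13) = 13/6

13/6


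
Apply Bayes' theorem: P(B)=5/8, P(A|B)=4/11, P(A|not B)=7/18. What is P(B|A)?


P(A) = P(A|B)P(B) + P(A|B')P(B') = 4/11*5/8 + 7/18*3/8 = 197/528
P(B|A) = P(A|B)P(B)/P(A) = (5/22)/(197/528) = 120/197

120/197


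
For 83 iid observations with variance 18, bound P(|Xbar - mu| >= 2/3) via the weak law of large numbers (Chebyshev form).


Var(Xbar) = Var(X)/n = 18/83
Chebyshev: P(|Xbar-mu| >= 2/3) <= Var(Xbar)/(2/3)^2 = (18/83)/(4/9) = 81/166

81/166


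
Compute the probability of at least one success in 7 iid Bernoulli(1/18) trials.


P(at least one) = 1 - P(none)
P(none) = (1 - 1/18)^7 = (17/18)^7 = 410338673/612220032
P(at least one) = 1 - 410338673/612220032 = 201881359/612220032

201881359/612220032


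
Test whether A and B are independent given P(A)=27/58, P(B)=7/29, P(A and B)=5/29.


P(A)*P(B) = 27/58*7/29 = 189/1682
P(A∩B) = 5/29 != 189/1682, so not independent

No, A and B are not independent


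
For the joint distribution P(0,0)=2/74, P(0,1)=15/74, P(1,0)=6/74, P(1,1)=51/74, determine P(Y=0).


P(Y=0) = P(0,0)+P(1,0) = 2/74 + 6/74 = 8/74 = 4/37

4/37


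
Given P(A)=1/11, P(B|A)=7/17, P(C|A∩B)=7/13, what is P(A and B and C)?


P(A∩B∩C) = P(A) * P(B|A) * P(C|A∩B)
= 1/11 * 7/17 * 7/13
= 7/187 * 7/13 = 49/2431

49/2431


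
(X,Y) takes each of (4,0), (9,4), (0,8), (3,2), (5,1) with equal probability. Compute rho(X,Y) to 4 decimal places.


Cov(X,Y) = -3.2000, Var(X) = 8.5600, Var(Y) = 8.0000
rho = Cov/(sqrt(VarX)*sqrt(VarY)) = -0.3867

-0.3867


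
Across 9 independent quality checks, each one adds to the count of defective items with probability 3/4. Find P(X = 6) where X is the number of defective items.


P(X=6) = C(9,6) * p^6 * (1-p)^3
= 84 * 729/4096 * 1/64
= 15309/65536

15309/65536


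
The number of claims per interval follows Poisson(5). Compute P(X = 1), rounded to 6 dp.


P(X=1) = e^(-5) * 5^1 / 1!
≈ 0.006737946999 * 5 / 1
≈ 0.033690

0.033690


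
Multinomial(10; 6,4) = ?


10! = 3628800
Denominator: 6!=720 * 4!=24
Coefficient = 3628800 / 17280 = 210

210


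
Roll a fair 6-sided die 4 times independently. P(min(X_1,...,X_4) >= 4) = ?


P(min >= 4) = P(all X_i >= 4) = (P(X_1 >= 4))^4
= (3/6)^4 = (1/2)^4 = 1/16

1/16


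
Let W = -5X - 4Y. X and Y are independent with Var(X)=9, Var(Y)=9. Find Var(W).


Independence => Cov(X,Y)=0
Var(-5X - 4Y) = (-5)^2*Var(X) + (-4)^2*Var(Y)
= 25*9 + 16*9 = 369

369


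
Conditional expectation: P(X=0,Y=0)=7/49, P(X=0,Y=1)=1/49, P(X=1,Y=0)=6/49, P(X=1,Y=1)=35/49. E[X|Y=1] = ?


P(Y=1) = 36/49
E[X|Y=1] = (0*1 + 1*35)/36 = 35/36

35/36


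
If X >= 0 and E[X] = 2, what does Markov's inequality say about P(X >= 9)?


Markov: P(X >= a) <= E[X]/a
P(X >= 9) <= 2/9

2/9


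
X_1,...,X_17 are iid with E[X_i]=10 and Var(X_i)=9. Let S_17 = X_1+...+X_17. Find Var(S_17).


By independence, Var(S_n) = n*Var(X_1) = 17*9 = 153

153


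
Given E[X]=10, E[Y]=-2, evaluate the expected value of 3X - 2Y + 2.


E[3X - 2Y + 2] = 3*E[X] - 2*E[Y] + 2
= (3)*(10) + (-2)*(-2) + (2)
= 30 + 4 + 2 = 36

36


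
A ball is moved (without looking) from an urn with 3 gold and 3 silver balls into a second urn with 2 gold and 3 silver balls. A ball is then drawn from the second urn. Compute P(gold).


P(transfer gold) = 3/6 = 1/2; P(transfer silver) = 1/2
If gold transferred: Urn II has 3 gold of 6, so P(gold|gold moved) = 1/2
If silver transferred: Urn II has 2 gold of 6, so P(gold|silver moved) = 1/3
By total probability: P(gold) = 1/2*1/2 + 1/2*1/3 = 5/12

5/12


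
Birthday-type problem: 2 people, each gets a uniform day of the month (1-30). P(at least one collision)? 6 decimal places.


P(all different) = prod((30-i)/30 for i=0..1) = 0.966667
P(at least one match) = 1 - 0.966667 = 0.033333

0.033333


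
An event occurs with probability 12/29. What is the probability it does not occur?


P(A') = 1 - P(A) = 1 - 12/29 = 17/29

17/29


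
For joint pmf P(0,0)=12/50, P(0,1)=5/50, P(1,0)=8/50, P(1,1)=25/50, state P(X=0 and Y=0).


Read from table: P(X=0, Y=0) = 12/50 = 6/25

6/25


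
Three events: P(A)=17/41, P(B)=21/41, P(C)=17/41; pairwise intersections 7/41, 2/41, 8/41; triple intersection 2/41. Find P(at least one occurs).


P(A∪B∪C) = P(A)+P(B)+P(C) - P(AB)-P(AC)-P(BC) + P(ABC)
= 17/41+21/41+17/41 - 7/41-2/41-8/41 + 2/41
= 40/41

40/41


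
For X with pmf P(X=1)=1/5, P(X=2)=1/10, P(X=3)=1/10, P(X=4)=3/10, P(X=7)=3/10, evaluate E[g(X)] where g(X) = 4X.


E[4X] = sum(g(x)*P(x))
= 4*1/5 + 8*1/10 + 12*1/10 + 16*3/10 + 28*3/10
= 16

16


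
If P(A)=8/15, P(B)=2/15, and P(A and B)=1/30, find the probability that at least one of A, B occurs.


P(A∪B) = P(A) + P(B) - P(A∩B)
= 8/15 + 2/15 - 1/30 = 19/30

19/30


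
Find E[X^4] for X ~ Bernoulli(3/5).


For Bernoulli: X in {0,1}
E[X^4] = 0^4*(1-3/5) + 1^4*3/5 = 3/5

3/5


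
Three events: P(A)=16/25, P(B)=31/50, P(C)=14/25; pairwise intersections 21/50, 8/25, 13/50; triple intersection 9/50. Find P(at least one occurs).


P(A∪B∪C) = P(A)+P(B)+P(C) - P(AB)-P(AC)-P(BC) + P(ABC)
= 16/25+31/50+14/25 - 21/50-8/25-13/50 + 9/50
= 1

1


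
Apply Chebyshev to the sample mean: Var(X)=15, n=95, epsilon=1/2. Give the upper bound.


Var(Xbar) = Var(X)/n = 15/95
Chebyshev: P(|Xbar-mu| >= 1/2) <= Var(Xbar)/(1/2)^2 = (3/19)/(1/4) = 12/19

12/19


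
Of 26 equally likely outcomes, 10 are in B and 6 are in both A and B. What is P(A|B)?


P(A|B) = P(A∩B)/P(B) = (6/26)/(10/26) = 6/10 = 3/5

3/5


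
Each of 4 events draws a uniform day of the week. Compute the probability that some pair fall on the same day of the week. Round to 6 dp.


P(all different) = prod((7-i)/7 for i=0..3) = 0.349854
P(at least one match) = 1 - 0.349854 = 0.650146

0.650146


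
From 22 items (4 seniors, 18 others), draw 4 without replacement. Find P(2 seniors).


P(X=2) = C(4,2)*C(18,2) / C(22,4)
= 6*153 / 7315
= 918/7315

918/7315


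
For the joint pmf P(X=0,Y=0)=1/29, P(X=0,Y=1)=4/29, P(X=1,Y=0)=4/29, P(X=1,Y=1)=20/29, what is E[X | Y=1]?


P(Y=1) = 24/29
E[X|Y=1] = (0*4 + 1*20)/24 = 20/24 = 5/6

5/6


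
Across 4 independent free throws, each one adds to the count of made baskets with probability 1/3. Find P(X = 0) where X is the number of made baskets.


P(X=0) = C(4,0) * p^0 * (1-p)^4
= 1 * 1 * 16/81
= 16/81

16/81


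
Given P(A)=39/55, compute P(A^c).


P(A') = 1 - P(A) = 1 - 39/55 = 16/55

16/55


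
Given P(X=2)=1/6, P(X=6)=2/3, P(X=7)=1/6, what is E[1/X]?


E[1/X] = sum(g(x)*P(x))
= 1/2*1/6 + 1/6*2/3 + 1/7*1/6
= 55/252

55/252


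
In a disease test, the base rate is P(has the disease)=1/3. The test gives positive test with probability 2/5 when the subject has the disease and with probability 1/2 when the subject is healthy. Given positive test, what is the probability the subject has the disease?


P(A) = P(A|B)P(B) + P(A|B')P(B') = 2/5*1/3 + 1/2*2/3 = 7/15
P(B|A) = P(A|B)P(B)/P(A) = (2/15)/(7/15) = 2/7

2/7


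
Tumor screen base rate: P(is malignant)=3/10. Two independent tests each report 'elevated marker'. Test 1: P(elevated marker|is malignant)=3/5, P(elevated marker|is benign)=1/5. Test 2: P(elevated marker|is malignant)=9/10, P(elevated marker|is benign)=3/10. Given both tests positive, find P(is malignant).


After test 1: P(+) = 3/5*3/10 + 1/5*7/10 = 8/25
P(B|+) = (9/50)/(8/25) = 9/16
After test 2 (use post1 as new prior): P(+) = 9/10*9/16 + 3/10*7/16 = 51/80
P(B|+,+) = (81/160)/(51/80) = 27/34

27/34


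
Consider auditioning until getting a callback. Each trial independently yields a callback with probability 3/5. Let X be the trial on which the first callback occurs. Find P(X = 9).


P(X=9) = (1-p)^8 * p = (2/5)^8 * 3/5
= 256/390625 * 3/5 = 768/1953125

768/1953125


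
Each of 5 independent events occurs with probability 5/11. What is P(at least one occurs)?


P(at least one) = 1 - P(none)
P(none) = (1 - 5/11)^5 = (6/11)^5 = 7776/161051
P(at least one) = 1 - 7776/161051 = 153275/161051

153275/161051


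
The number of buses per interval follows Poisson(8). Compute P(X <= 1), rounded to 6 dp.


P(X<=1) = e^(-8)*8^0/0! + e^(-8)*8^1/1!
≈ 0.0003354626 + 0.0026837010
= 0.0030191636
≈ 0.003019

0.003019


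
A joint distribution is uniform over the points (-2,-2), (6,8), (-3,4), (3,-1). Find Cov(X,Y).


E[X]=1, E[Y]=9/4, E[XY]=37/4
Cov(X,Y) = E[XY] - E[X]E[Y] = 37/4 - 1*9/4 = 7

7


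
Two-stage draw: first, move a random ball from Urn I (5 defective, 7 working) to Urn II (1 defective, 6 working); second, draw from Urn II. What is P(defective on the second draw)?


P(transfer defective) = 5/12; P(transfer working) = 7/12
If defective transferred: Urn II has 2 defective of 8, so P(defective|defective moved) = 1/4
If working transferred: Urn II has 1 defective of 8, so P(defective|working moved) = 1/8
By total probability: P(defective) = 5/12*1/4 + 7/12*1/8 = 17/96

17/96


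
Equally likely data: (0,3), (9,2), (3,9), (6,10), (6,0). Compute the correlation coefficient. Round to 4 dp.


Cov(X,Y) = -2.0400, Var(X) = 9.3600, Var(Y) = 15.7600
rho = Cov/(sqrt(VarX)*sqrt(VarY)) = -0.1680

-0.1680


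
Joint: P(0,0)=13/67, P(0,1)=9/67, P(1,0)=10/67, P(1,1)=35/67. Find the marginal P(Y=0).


P(Y=0) = P(0,0)+P(1,0) = 13/67 + 10/67 = 23/67

23/67


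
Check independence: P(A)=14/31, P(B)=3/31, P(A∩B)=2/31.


P(A)*P(B) = 14/31*3/31 = 42/961
P(A∩B) = 2/31 != 42/961, so not independent

No, A and B are not independent


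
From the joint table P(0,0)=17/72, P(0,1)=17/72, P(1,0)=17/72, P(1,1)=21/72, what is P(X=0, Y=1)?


Read from table: P(X=0, Y=1) = 17/72

17/72


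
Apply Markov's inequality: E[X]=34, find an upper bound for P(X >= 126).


Markov: P(X >= a) <= E[X]/a
P(X >= 126) <= 34/126 = 17/63

17/63


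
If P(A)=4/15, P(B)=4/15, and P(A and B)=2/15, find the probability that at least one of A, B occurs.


P(A∪B) = P(A) + P(B) - P(A∩B)
= 4/15 + 4/15 - 2/15 = 2/5

2/5


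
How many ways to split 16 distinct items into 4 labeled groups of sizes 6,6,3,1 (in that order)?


16! = 20922789888000
Denominator: 6!=720 * 6!=720 * 3!=6 * 1!=1
Coefficient = 20922789888000 / 3110400 = 6726720

6726720


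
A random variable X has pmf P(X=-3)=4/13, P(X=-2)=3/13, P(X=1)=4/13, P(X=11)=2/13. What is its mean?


E[X] = sum(x * P(x))
= -3*4/13 - 2*3/13 + 1*4/13 + 11*2/13
= 8/13

8/13


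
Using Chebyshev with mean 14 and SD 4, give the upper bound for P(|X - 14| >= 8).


k = 8/4 = 2
Chebyshev: P(|X-mu| >= k*sigma) <= 1/k^2 = 1/2^2 = 1/4

1/4


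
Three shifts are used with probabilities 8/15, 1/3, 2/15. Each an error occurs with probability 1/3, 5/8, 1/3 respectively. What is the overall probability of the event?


P(A) = P(A|B1)P(B1) + P(A|B2)P(B2) + P(A|B3)P(B3)
= 1/3*8/15 + 5/8*1/3 + 1/3*2/15
= 8/45 + 5/24 + 2/45 = 31/72

31/72


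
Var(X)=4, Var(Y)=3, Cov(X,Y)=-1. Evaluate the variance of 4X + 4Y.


Var(4X + 4Y) = 4^2*Var(X) + 4^2*Var(Y) + 2*4*4*Cov(X,Y)
= 16*4 + 16*3 + 32*(-1)
= 64 + 48 - 32 = 80

80


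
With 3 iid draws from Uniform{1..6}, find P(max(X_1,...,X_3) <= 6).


P(max <= 6) = P(all X_i <= 6) = (P(X_1 <= 6))^3
= (6/6)^3 = 1^3 = 1

1


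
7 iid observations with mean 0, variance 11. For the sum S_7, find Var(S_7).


By independence, Var(S_n) = n*Var(X_1) = 7*11 = 77

77


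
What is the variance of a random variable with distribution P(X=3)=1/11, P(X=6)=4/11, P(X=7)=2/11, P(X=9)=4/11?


E[X] = 7, E[X^2] = 575/11
Var(X) = E[X^2] - (E[X])^2 = 575/11 - (7)^2 = 36/11

36/11


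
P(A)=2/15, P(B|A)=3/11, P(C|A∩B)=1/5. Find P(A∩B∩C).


P(A∩B∩C) = P(A) * P(B|A) * P(C|A∩B)
= 2/15 * 3/11 * 1/5
= 2/55 * 1/5 = 2/275

2/275


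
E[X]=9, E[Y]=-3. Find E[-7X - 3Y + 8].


E[-7X - 3Y + 8] = -7*E[X] - 3*E[Y] + 8
= (-7)*(9) + (-3)*(-3) + (8)
= -63 + 9 + 8 = -46

-46


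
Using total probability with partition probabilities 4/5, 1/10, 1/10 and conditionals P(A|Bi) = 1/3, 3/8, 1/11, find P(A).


P(A) = P(A|B1)P(B1) + P(A|B2)P(B2) + P(A|B3)P(B3)
= 1/3*4/5 + 3/8*1/10 + 1/11*1/10
= 4/15 + 3/80 + 1/110 = 827/2640

827/2640


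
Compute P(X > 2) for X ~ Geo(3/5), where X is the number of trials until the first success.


P(X > 2) = P(first 2 trials all fail) = (1-p)^2 = (2/5)^2 = 4/25

4/25


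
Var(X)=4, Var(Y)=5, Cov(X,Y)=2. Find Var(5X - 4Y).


Var(5X - 4Y) = 5^2*Var(X) + (-4)^2*Var(Y) + 2*5*(-4)*Cov(X,Y)
= 25*4 + 16*5 - 40*2
= 100 + 80 - 80 = 100

100


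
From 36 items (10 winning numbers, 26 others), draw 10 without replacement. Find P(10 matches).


P(X=10) = C(10,10)*C(26,0) / C(36,10)
= 1*1 / 254186856
= 1/254186856

1/254186856


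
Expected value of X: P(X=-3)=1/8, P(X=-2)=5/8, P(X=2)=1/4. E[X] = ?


E[X] = sum(x * P(x))
= -3*1/8 - 2*5/8 + 2*1/4
= -9/8

-9/8


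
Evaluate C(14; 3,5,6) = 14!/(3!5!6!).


14! = 87178291200
Denominator: 3!=6 * 5!=120 * 6!=720
Coefficient = 87178291200 / 518400 = 168168

168168


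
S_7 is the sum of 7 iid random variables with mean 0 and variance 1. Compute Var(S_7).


By independence, Var(S_n) = n*Var(X_1) = 7*1 = 7

7


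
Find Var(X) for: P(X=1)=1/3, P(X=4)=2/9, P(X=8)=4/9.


E[X] = 43/9, E[X^2] = 97/3
Var(X) = E[X^2] - (E[X])^2 = 97/3 - (43/9)^2 = 770/81

770/81


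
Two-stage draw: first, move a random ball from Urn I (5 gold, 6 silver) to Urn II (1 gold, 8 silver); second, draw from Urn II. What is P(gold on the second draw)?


P(transfer gold) = 5/11; P(transfer silver) = 6/11
If gold transferred: Urn II has 2 gold of 10, so P(gold|gold moved) = 1/5
If silver transferred: Urn II has 1 gold of 10, so P(gold|silver moved) = 1/10
By total probability: P(gold) = 5/11*1/5 + 6/11*1/10 = 8/55

8/55


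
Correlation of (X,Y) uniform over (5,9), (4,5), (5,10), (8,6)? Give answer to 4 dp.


Cov(X,Y) = -0.5000, Var(X) = 2.2500, Var(Y) = 4.2500
rho = Cov/(sqrt(VarX)*sqrt(VarY)) = -0.1617

-0.1617


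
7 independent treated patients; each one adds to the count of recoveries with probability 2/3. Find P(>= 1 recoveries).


P(at least one) = 1 - P(none)
P(none) = (1 - 2/3)^7 = (1/3)^7 = 1/2187
P(at least one) = 1 - 1/2187 = 2186/2187

2186/2187


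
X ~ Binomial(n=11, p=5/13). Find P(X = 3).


P(X=3) = C(11,3) * p^3 * (1-p)^8
= 165 * 125/2197 * 16777216/815730721
= 346030080000/1792160394037

346030080000/1792160394037


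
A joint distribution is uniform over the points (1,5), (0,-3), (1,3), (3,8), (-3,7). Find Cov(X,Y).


E[X]=2/5, E[Y]=4, E[XY]=11/5
Cov(X,Y) = E[XY] - E[X]E[Y] = 11/5 - 2/5*4 = 3/5

3/5


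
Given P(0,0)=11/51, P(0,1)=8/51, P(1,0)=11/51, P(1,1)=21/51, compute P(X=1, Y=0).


Read from table: P(X=1, Y=0) = 11/51

11/51


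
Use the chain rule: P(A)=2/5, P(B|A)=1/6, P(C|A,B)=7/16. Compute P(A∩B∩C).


P(A∩B∩C) = P(A) * P(B|A) * P(C|A∩B)
= 2/5 * 1/6 * 7/16
= 1/15 * 7/16 = 7/240

7/240


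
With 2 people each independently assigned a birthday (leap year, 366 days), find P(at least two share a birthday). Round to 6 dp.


P(all different) = prod((366-i)/366 for i=0..1) = 0.997268
P(at least one match) = 1 - 0.997268 = 0.002732

0.002732


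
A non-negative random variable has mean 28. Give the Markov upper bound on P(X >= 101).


Markov: P(X >= a) <= E[X]/a
P(X >= 101) <= 28/101

28/101


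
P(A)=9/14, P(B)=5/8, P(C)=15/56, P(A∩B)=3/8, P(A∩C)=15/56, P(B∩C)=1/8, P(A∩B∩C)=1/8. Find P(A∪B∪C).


P(A∪B∪C) = P(A)+P(B)+P(C) - P(AB)-P(AC)-P(BC) + P(ABC)
= 9/14+5/8+15/56 - 3/8-15/56-1/8 + 1/8
= 25/28

25/28


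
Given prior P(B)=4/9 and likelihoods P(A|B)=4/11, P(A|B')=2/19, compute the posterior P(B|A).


P(A) = P(A|B)P(B) + P(A|B')P(B') = 4/11*4/9 + 2/19*5/9 = 46/209
P(B|A) = P(A|B)P(B)/P(A) = (16/99)/(46/209) = 152/207

152/207


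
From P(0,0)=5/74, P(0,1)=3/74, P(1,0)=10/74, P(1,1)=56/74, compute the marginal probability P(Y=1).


P(Y=1) = P(0,1)+P(1,1) = 3/74 + 56/74 = 59/74

59/74


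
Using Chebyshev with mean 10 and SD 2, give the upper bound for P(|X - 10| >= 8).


k = 8/2 = 4
Chebyshev: P(|X-mu| >= k*sigma) <= 1/k^2 = 1/4^2 = 1/16

1/16


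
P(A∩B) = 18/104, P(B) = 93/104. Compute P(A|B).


P(A|B) = P(A∩B)/P(B) = (18/104)/(93/104) = 18/93 = 6/31

6/31


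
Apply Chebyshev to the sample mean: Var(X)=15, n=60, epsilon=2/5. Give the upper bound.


Var(Xbar) = Var(X)/n = 15/60
Chebyshev: P(|Xbar-mu| >= 2/5) <= Var(Xbar)/(2/5)^2 = (1/4)/(4/25) = 25/16
Bound exceeds 1, so trivial bound: 1

1


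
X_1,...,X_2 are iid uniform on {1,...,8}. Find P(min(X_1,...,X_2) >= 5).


P(min >= 5) = P(all X_i >= 5) = (P(X_1 >= 5))^2
= (4/8)^2 = (1/2)^2 = 1/4

1/4


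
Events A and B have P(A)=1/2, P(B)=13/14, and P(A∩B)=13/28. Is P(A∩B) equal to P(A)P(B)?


P(A)*P(B) = 1/2*13/14 = 13/28
P(A∩B) = 13/28, which equals P(A)P(B), so independent

Yes, A and B are independent


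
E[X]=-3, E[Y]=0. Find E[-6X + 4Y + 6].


E[-6X + 4Y + 6] = -6*E[X] + 4*E[Y] + 6
= (-6)*(-3) + (4)*(0) + (6)
= 18 + 0 + 6 = 24

24


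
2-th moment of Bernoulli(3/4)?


For Bernoulli: X in {0,1}
E[X^2] = 0^2*(1-3/4) + 1^2*3/4 = 3/4

3/4


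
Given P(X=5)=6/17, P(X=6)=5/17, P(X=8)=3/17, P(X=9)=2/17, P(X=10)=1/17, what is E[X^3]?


E[X^3] = sum(g(x)*P(x))
= 125*6/17 + 216*5/17 + 512*3/17 + 729*2/17 + 1000*1/17
= 5824/17

5824/17


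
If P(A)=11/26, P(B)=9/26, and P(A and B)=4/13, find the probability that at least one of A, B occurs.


P(A∪B) = P(A) + P(B) - P(A∩B)
= 11/26 + 9/26 - 4/13 = 6/13

6/13


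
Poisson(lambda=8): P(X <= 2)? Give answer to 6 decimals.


P(X<=2) = e^(-8)*8^0/0! + e^(-8)*8^1/1! + e^(-8)*8^2/2!
≈ 0.0003354626 + 0.0026837010 + 0.0107348041
= 0.0137539677
≈ 0.013754

0.013754


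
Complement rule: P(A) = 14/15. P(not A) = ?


P(A') = 1 - P(A) = 1 - 14/15 = 1/15

1/15


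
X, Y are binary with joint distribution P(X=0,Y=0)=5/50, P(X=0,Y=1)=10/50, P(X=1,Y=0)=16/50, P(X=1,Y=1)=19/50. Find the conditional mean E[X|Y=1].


P(Y=1) = 29/50
E[X|Y=1] = (0*10 + 1*19)/29 = 19/29

19/29


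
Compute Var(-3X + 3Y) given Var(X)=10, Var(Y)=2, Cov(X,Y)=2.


Var(-3X + 3Y) = (-3)^2*Var(X) + 3^2*Var(Y) + 2*(-3)*3*Cov(X,Y)
= 9*10 + 9*2 - 18*2
= 90 + 18 - 36 = 72

72


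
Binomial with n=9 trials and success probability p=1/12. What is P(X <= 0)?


P(X<=0) = P(X=0)
= 2357947691/5159780352
= 2357947691/5159780352

2357947691/5159780352


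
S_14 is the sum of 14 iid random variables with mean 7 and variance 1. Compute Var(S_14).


By independence, Var(S_n) = n*Var(X_1) = 14*1 = 14

14


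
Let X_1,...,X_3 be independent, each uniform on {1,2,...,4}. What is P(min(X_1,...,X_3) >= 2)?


P(min >= 2) = P(all X_i >= 2) = (P(X_1 >= 2))^3
= (3/4)^3 = 27/64

27/64


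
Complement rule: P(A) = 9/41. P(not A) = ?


P(A') = 1 - P(A) = 1 - 9/41 = 32/41

32/41


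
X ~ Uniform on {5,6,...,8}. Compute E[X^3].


E[X^3] = (1/4) * sum(x^3 for x=5..8)
= 1196/4 = 299

299


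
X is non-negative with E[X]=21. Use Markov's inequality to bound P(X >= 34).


Markov: P(X >= a) <= E[X]/a
P(X >= 34) <= 21/34

21/34


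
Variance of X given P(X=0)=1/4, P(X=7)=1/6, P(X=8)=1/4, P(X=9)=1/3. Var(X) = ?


E[X] = 37/6, E[X^2] = 307/6
Var(X) = E[X^2] - (E[X])^2 = 307/6 - (37/6)^2 = 473/36

473/36


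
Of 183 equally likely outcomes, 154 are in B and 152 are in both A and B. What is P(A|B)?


P(A|B) = P(A∩B)/P(B) = (152/183)/(154/183) = 152/154 = 76/77

76/77


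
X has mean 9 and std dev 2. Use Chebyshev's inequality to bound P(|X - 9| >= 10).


k = 10/2 = 5
Chebyshev: P(|X-mu| >= k*sigma) <= 1/k^2 = 1/5^2 = 1/25

1/25


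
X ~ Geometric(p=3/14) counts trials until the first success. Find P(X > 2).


P(X > 2) = P(first 2 trials all fail) = (1-p)^2 = (11/14)^2 = 121/196

121/196


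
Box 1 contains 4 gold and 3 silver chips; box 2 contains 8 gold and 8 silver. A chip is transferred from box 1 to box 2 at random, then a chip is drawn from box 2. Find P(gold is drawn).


P(transfer gold) = 4/7; P(transfer silver) = 3/7
If gold transferred: Urn II has 9 gold of 17, so P(gold|gold moved) = 9/17
If silver transferred: Urn II has 8 gold of 17, so P(gold|silver moved) = 8/17
By total probability: P(gold) = 4/7*9/17 + 3/7*8/17 = 60/119

60/119


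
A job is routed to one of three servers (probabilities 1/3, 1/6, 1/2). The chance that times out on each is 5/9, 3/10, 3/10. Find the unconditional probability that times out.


P(A) = P(A|B1)P(B1) + P(A|B2)P(B2) + P(A|B3)P(B3)
= 5/9*1/3 + 3/10*1/6 + 3/10*1/2
= 5/27 + 1/20 + 3/20 = 52/135

52/135


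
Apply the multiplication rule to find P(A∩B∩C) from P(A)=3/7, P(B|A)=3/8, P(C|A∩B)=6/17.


P(A∩B∩C) = P(A) * P(B|A) * P(C|A∩B)
= 3/7 * 3/8 * 6/17
= 9/56 * 6/17 = 27/476

27/476


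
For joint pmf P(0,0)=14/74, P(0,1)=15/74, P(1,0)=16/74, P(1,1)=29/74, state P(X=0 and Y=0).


Read from table: P(X=0, Y=0) = 14/74 = 7/37

7/37


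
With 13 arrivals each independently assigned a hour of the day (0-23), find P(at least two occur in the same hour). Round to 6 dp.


P(all different) = prod((24-i)/24 for i=0..12) = 0.017734
P(at least one match) = 1 - 0.017734 = 0.982266

0.982266


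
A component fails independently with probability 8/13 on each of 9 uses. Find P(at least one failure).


P(at least one) = 1 - P(none)
P(none) = (1 - 8/13)^9 = (5/13)^9 = 1953125/10604499373
P(at least one) = 1 - 1953125/10604499373 = 10602546248/10604499373

10602546248/10604499373


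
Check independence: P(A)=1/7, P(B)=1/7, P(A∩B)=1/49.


P(A)*P(B) = 1/7*1/7 = 1/49
P(A∩B) = 1/49, which equals P(A)P(B), so independent

Yes, A and B are independent


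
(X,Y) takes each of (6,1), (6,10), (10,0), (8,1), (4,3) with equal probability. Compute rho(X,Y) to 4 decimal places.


Cov(X,Y) = -3.2000, Var(X) = 4.1600, Var(Y) = 13.2000
rho = Cov/(sqrt(VarX)*sqrt(VarY)) = -0.4318

-0.4318


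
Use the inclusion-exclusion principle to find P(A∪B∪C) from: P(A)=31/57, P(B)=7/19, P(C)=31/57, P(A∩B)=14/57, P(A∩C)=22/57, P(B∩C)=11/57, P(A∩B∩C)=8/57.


P(A∪B∪C) = P(A)+P(B)+P(C) - P(AB)-P(AC)-P(BC) + P(ABC)
= 31/57+7/19+31/57 - 14/57-22/57-11/57 + 8/57
= 44/57

44/57


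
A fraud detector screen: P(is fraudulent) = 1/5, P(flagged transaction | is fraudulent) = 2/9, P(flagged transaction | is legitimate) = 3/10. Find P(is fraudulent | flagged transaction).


P(A) = P(A|B)P(B) + P(A|B')P(B') = 2/9*1/5 + 3/10*4/5 = 64/225
P(B|A) = P(A|B)P(B)/P(A) = (2/45)/(64/225) = 5/32

5/32


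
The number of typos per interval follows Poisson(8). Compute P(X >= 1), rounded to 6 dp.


P(X>=1) = 1 - P(X<=0) = 1 - (e^(-8)*8^0/0!)
≈ 1 - 0.0003354626 = 0.9996645374
≈ 0.999665

0.999665


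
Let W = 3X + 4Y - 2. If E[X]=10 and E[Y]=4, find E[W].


E[3X + 4Y - 2] = 3*E[X] + 4*E[Y] - 2
= (3)*(10) + (4)*(4) + (-2)
= 30 + 16 - 2 = 44

44


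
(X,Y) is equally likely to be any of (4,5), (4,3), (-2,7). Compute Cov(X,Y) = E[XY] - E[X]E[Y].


E[X]=2, E[Y]=5, E[XY]=6
Cov(X,Y) = E[XY] - E[X]E[Y] = 6 - 2*5 = -4

-4


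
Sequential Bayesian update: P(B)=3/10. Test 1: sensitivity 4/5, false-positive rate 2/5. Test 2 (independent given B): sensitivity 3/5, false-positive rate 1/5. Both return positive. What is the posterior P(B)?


After test 1: P(+) = 4/5*3/10 + 2/5*7/10 = 13/25
P(B|+) = (6/25)/(13/25) = 6/13
After test 2 (use post1 as new prior): P(+) = 3/5*6/13 + 1/5*7/13 = 5/13
P(B|+,+) = (18/65)/(5/13) = 18/25

18/25


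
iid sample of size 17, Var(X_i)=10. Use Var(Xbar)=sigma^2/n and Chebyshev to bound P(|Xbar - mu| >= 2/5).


Var(Xbar) = Var(X)/n = 10/17
Chebyshev: P(|Xbar-mu| >= 2/5) <= Var(Xbar)/(2/5)^2 = (10/17)/(4/25) = 125/34
Bound exceeds 1, so trivial bound: 1

1


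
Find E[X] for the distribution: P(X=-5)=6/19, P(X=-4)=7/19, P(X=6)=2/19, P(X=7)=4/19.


E[X] = sum(x * P(x))
= -5*6/19 - 4*7/19 + 6*2/19 + 7*4/19
= -18/19

-18/19


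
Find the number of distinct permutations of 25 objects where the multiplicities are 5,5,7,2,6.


25! = 15511210043330985984000000
Denominator: 5!=120 * 5!=120 * 7!=5040 * 2!=2 * 6!=720
Coefficient = 15511210043330985984000000 / 104509440000 = 148419224553600

148419224553600


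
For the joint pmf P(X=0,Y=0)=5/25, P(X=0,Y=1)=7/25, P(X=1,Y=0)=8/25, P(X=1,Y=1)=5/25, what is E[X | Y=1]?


P(Y=1) = 12/25
E[X|Y=1] = (0*7 + 1*5)/12 = 5/12

5/12


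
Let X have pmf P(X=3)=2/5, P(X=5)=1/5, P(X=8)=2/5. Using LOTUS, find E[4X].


E[4X] = sum(g(x)*P(x))
= 12*2/5 + 20*1/5 + 32*2/5
= 108/5

108/5


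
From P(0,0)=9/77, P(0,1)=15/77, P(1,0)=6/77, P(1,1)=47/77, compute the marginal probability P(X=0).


P(X=0) = P(0,0)+P(0,1) = 9/77 + 15/77 = 24/77

24/77


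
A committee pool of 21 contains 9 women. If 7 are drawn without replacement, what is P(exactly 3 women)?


P(X=3) = C(9,3)*C(12,4) / C(21,7)
= 84*495 / 116280
= 41580/116280 = 231/646

231/646


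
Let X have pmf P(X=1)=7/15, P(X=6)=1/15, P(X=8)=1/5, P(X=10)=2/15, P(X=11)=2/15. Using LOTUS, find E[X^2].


E[X^2] = sum(g(x)*P(x))
= 1*7/15 + 36*1/15 + 64*1/5 + 100*2/15 + 121*2/15
= 677/15

677/15


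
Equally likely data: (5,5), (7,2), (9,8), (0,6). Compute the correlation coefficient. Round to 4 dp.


Cov(X,Y) = 0.1875, Var(X) = 11.1875, Var(Y) = 4.6875
rho = Cov/(sqrt(VarX)*sqrt(VarY)) = 0.0259

0.0259


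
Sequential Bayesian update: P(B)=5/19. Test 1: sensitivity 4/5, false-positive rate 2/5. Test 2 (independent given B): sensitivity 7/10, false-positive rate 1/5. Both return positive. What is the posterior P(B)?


After test 1: P(+) = 4/5*5/19 + 2/5*14/19 = 48/95
P(B|+) = (4/19)/(48/95) = 5/12
After test 2 (use post1 as new prior): P(+) = 7/10*5/12 + 1/5*7/12 = 49/120
P(B|+,+) = (7/24)/(49/120) = 5/7

5/7


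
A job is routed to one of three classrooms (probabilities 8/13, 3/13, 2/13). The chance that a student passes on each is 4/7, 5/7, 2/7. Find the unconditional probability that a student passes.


P(A) = P(A|B1)P(B1) + P(A|B2)P(B2) + P(A|B3)P(B3)
= 4/7*8/13 + 5/7*3/13 + 2/7*2/13
= 32/91 + 15/91 + 4/91 = 51/91

51/91


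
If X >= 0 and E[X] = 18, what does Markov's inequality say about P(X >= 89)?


Markov: P(X >= a) <= E[X]/a
P(X >= 89) <= 18/89

18/89


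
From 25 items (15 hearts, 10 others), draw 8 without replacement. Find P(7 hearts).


P(X=7) = C(15,7)*C(10,1) / C(25,8)
= 6435*10 / 1081575
= 64350/1081575 = 26/437

26/437


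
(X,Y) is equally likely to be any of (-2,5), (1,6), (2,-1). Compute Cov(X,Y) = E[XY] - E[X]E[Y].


E[X]=1/3, E[Y]=10/3, E[XY]=-2
Cov(X,Y) = E[XY] - E[X]E[Y] = -2 - 1/3*10/3 = -28/9

-28/9


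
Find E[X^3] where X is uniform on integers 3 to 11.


E[X^3] = (1/9) * sum(x^3 for x=3..11)
= 4347/9 = 483

483


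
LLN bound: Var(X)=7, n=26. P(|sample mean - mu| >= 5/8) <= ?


Var(Xbar) = Var(X)/n = 7/26
Chebyshev: P(|Xbar-mu| >= 5/8) <= Var(Xbar)/(5/8)^2 = (7/26)/(25/64) = 224/325

224/325


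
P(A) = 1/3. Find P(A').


P(A') = 1 - P(A) = 1 - 1/3 = 2/3

2/3


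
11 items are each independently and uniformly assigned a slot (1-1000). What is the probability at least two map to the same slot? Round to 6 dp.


P(all different) = prod((1000-i)/1000 for i=0..10) = 0.946302
P(at least one match) = 1 - 0.946302 = 0.053698

0.053698


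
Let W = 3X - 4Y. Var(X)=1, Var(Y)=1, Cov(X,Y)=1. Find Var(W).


Var(3X - 4Y) = 3^2*Var(X) + (-4)^2*Var(Y) + 2*3*(-4)*Cov(X,Y)
= 9*1 + 16*1 - 24*1
= 9 + 16 - 24 = 1

1


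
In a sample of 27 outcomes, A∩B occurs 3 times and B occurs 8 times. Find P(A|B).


P(A|B) = P(A∩B)/P(B) = (3/27)/(8/27) = 3/8

3/8


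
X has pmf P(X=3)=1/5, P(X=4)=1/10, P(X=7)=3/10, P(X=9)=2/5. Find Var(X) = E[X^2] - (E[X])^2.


E[X] = 67/10, E[X^2] = 101/2
Var(X) = E[X^2] - (E[X])^2 = 101/2 - (67/10)^2 = 561/100

561/100


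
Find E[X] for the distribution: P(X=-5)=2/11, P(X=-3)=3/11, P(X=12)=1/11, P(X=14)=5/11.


E[X] = sum(x * P(x))
= -5*2/11 - 3*3/11 + 12*1/11 + 14*5/11
= 63/11

63/11


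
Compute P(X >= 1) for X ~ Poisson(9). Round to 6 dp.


P(X>=1) = 1 - P(X<=0) = 1 - (e^(-9)*9^0/0!)
≈ 1 - 0.0001234098 = 0.9998765902
≈ 0.999877

0.999877


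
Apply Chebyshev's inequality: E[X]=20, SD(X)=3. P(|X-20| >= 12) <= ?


k = 12/3 = 4
Chebyshev: P(|X-mu| >= k*sigma) <= 1/k^2 = 1/4^2 = 1/16

1/16


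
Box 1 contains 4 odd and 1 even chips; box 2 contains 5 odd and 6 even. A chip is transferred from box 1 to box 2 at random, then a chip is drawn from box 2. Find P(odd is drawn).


P(transfer odd) = 4/5; P(transfer even) = 1/5
If odd transferred: Urn II has 6 odd of 12, so P(odd|odd moved) = 1/2
If even transferred: Urn II has 5 odd of 12, so P(odd|even moved) = 5/12
By total probability: P(odd) = 4/5*1/2 + 1/5*5/12 = 29/60

29/60


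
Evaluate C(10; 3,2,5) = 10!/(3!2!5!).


10! = 3628800
Denominator: 3!=6 * 2!=2 * 5!=120
Coefficient = 3628800 / 1440 = 2520

2520


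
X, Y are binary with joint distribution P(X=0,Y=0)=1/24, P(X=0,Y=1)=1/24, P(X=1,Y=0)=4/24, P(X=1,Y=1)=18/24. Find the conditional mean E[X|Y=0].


P(Y=0) = 5/24
E[X|Y=0] = (0*1 + 1*4)/5 = 4/5

4/5
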